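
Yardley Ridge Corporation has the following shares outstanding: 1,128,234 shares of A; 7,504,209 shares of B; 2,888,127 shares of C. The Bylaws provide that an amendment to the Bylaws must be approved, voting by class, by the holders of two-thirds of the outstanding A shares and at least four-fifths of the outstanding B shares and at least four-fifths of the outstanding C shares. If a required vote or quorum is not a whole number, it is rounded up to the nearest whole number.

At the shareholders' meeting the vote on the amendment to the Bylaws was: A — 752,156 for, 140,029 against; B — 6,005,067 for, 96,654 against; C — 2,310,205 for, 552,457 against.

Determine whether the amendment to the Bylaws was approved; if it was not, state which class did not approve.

A: 2/3 of 1128234 = 752156; 752,156 required, 752,156 in favor — approved.
B: 4/5 of 7504209 = 6003367.20, rounded up to 6003368; 6,003,368 required, 6,005,067 in favor — approved.
C: 4/5 of 2888127 = 2310501.60, rounded up to 2310502; 2,310,502 required, 2,310,205 in favor — not approved.

Not approved — the C shares did not give the required vote.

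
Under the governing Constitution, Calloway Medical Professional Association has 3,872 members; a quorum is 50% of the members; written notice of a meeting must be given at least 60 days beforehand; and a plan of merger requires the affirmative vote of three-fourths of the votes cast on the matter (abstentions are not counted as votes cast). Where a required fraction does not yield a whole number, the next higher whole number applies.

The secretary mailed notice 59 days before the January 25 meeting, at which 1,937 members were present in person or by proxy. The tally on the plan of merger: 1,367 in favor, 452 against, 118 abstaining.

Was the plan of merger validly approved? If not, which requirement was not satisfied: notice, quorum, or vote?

Notice: 59 days given; 60 required. Not satisfied.
Quorum: 50% of 3,872 = 1,936; 1,937 present. Satisfied.
Vote: requires three-fourths of the votes cast (1,937 − 118 abstaining = 1,819); 3/4 of 1819 = 1364.25, rounded up to 1365, so 1,365 needed; 1,367 in favor. Satisfied.

Invalid — notice requirement not satisfied.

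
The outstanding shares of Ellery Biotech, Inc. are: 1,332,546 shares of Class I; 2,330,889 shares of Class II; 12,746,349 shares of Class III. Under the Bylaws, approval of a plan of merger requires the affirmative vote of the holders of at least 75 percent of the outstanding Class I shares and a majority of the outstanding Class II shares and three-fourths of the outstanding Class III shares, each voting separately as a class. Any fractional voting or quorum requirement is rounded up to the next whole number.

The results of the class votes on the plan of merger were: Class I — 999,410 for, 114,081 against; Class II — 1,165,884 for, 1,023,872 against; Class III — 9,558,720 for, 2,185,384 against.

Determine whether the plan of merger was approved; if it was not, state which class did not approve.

Class I: 3/4 of 1332546 = 999409.50, rounded up to 999410; 999,410 required, 999,410 in favor — approved.
Class II: a majority of 2330889 is 1165445; 1,165,445 required, 1,165,884 in favor — approved.
Class III: 3/4 of 12746349 = 9559761.75, rounded up to 9559762; 9,559,762 required, 9,558,720 in favor — not approved.

Not approved — the Class III shares did not give the required vote.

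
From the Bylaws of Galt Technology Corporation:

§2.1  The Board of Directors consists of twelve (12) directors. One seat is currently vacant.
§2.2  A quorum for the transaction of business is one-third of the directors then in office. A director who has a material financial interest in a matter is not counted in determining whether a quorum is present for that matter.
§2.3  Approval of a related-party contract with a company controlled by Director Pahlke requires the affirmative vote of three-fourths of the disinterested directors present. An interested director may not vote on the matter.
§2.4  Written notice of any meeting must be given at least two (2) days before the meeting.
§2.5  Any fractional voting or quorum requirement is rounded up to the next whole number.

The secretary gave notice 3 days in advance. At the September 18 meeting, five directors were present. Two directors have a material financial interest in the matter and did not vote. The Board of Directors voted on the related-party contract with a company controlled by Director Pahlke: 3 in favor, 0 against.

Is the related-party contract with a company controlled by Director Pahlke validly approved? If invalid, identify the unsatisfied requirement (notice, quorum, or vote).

Invalid — quorum requirement not satisfied.

Notice: 3 days given; 2 required (3 ≥ 2). Satisfied.
Quorum: 5 present, but the 2 interested directors do not count, leaving 3. Quorum is 4. Not satisfied.
Vote: the related-party contract with a company controlled by Director Pahlke requires three-fourths of the disinterested directors present (5 − 2 = 3). 3/4 of 3 = 2.25, rounded up to 3, so 3 affirmative votes are needed; 3 voted in favor. Satisfied. (Moot — without a quorum no business can be validly transacted.)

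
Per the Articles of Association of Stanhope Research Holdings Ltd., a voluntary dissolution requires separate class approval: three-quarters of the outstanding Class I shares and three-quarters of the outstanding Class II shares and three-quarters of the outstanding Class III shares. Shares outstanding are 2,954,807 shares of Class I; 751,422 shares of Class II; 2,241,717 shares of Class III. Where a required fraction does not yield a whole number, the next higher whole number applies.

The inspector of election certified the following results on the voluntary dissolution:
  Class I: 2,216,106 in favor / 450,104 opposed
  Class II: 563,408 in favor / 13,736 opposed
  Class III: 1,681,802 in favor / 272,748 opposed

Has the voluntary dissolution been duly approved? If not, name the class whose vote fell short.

Class I: 3/4 of 2954807 = 2216105.25, rounded up to 2216106; 2,216,106 required, 2,216,106 in favor — approved.
Class II: 3/4 of 751422 = 563566.50, rounded up to 563567; 563,567 required, 563,408 in favor — not approved.
Class III: 3/4 of 2241717 = 1681287.75, rounded up to 1681288; 1,681,288 required, 1,681,802 in favor — approved.

Not approved — the Class II shares did not give the required vote.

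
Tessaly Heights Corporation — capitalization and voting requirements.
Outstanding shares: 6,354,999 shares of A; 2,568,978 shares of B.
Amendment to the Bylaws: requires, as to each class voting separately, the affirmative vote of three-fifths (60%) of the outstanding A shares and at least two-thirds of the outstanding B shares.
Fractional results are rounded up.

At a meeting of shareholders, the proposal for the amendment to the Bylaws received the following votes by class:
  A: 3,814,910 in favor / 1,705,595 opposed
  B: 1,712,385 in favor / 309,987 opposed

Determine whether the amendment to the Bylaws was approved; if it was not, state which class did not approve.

A: 3/5 of 6354999 = 3812999.40, rounded up to 3813000; 3,813,000 required, 3,814,910 in favor — approved.
B: 2/3 of 2568978 = 1712652; 1,712,652 required, 1,712,385 in favor — not approved.

Not approved — the B shares did not give the required vote.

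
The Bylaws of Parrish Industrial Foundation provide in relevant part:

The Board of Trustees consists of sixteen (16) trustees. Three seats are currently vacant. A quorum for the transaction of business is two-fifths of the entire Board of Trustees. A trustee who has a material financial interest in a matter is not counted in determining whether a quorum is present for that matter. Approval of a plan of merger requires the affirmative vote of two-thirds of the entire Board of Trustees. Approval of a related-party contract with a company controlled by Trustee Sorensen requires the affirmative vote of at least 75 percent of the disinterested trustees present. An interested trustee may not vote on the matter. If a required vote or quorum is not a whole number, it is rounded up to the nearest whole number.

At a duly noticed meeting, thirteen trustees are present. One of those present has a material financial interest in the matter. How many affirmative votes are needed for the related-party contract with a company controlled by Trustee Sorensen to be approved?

9

The related-party contract with a company controlled by Trustee Sorensen requires three-fourths of the disinterested trustees present (13 − 1 = 12).
3/4 of 12 = 9.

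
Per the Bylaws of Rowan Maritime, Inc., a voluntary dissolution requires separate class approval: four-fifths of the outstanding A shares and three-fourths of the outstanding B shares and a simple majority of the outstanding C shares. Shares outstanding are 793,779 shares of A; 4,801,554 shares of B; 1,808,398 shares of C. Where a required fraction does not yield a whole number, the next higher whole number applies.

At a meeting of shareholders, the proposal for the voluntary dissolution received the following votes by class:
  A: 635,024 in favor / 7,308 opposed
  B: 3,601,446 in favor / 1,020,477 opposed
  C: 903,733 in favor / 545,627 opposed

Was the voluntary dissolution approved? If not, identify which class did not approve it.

Not approved — the C shares did not give the required vote.

A: 4/5 of 793779 = 635023.20, rounded up to 635024; 635,024 required, 635,024 in favor — approved.
B: 3/4 of 4801554 = 3601165.50, rounded up to 3601166; 3,601,166 required, 3,601,446 in favor — approved.
C: a majority of 1808398 is 904200; 904,200 required, 903,733 in favor — not approved.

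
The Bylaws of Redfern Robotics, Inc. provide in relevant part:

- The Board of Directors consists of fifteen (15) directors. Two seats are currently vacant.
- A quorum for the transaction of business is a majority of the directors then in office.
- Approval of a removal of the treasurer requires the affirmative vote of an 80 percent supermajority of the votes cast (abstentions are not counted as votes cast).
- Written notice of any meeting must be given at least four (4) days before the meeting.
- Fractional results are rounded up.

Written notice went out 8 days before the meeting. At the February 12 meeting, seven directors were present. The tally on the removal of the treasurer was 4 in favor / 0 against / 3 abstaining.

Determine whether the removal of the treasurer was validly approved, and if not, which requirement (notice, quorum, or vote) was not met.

Notice: 8 days given; 4 required (8 ≥ 4). Satisfied.
Quorum: 7 present; quorum is 7. Satisfied.
Vote: the removal of the treasurer requires four-fifths of the votes cast (7 present − 3 abstaining = 4). 4/5 of 4 = 3.20, rounded up to 4, so 4 affirmative votes are needed; 4 voted in favor. Satisfied.

Valid — all requirements satisfied.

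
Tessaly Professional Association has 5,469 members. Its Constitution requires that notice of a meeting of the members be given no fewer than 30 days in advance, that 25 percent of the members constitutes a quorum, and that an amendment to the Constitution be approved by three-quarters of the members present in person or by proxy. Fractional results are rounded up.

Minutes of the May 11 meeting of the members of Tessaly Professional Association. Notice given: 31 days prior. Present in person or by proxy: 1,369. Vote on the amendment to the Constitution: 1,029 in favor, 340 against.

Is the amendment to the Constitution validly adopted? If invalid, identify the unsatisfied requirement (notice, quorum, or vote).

Notice: 31 days given; 30 required. Satisfied.
Quorum: 25% of 5,469 = 1,367.25, rounded up to 1,368; 1,369 present. Satisfied.
Vote: requires three-fourths of those present (1,369); 3/4 of 1369 = 1026.75, rounded up to 1027, so 1,027 needed; 1,029 in favor. Satisfied.

Valid — all requirements satisfied.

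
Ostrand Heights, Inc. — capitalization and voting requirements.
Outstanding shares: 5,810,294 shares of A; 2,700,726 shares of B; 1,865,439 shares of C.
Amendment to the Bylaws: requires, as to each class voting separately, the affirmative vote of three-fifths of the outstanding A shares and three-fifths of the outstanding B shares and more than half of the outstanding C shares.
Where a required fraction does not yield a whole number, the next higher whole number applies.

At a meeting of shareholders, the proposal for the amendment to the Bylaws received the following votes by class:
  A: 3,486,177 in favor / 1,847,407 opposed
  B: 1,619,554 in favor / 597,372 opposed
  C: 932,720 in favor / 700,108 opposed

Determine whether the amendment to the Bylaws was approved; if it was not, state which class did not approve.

A: 3/5 of 5810294 = 3486176.40, rounded up to 3486177; 3,486,177 required, 3,486,177 in favor — approved.
B: 3/5 of 2700726 = 1620435.60, rounded up to 1620436; 1,620,436 required, 1,619,554 in favor — not approved.
C: a majority of 1865439 is 932720; 932,720 required, 932,720 in favor — approved.

Not approved — the B shares did not give the required vote.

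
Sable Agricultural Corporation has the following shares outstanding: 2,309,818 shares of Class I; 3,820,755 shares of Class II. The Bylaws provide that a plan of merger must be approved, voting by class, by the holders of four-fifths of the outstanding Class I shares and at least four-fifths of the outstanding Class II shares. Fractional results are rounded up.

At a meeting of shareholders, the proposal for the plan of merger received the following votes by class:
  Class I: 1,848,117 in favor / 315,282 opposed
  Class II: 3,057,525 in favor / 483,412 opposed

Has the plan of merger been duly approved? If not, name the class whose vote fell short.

Class I: 4/5 of 2309818 = 1847854.40, rounded up to 1847855; 1,847,855 required, 1,848,117 in favor — approved.
Class II: 4/5 of 3820755 = 3056604; 3,056,604 required, 3,057,525 in favor — approved.

Approved — every class gave the required vote.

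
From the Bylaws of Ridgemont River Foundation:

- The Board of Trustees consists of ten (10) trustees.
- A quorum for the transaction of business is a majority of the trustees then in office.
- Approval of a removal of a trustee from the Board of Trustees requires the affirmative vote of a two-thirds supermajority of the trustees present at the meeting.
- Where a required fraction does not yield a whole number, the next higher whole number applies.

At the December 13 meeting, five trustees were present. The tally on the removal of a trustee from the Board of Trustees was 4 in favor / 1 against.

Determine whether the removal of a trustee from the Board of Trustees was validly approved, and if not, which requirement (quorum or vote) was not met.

Quorum: 5 present; quorum is 6. Not satisfied.
Vote: the removal of a trustee from the Board of Trustees requires two-thirds of the trustees present (5). 2/3 of 5 = 3.33, rounded up to 4, so 4 affirmative votes are needed; 4 voted in favor. Satisfied. (Moot — without a quorum no business can be validly transacted.)

Invalid — quorum requirement not satisfied.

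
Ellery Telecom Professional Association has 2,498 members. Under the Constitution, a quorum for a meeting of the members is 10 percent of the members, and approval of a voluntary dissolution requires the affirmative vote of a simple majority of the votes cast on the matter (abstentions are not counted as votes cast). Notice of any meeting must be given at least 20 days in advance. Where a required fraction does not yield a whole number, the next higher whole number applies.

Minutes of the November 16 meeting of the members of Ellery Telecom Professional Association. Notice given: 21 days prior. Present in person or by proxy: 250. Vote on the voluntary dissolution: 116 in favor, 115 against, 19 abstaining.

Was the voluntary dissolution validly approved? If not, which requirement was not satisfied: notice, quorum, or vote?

Notice: 21 days given; 20 required. Satisfied.
Quorum: 10% of 2,498 = 249.80, rounded up to 250; 250 present. Satisfied.
Vote: requires a majority of the votes cast (250 − 19 abstaining = 231); a majority of 231 is 116, so 116 needed; 116 in favor. Satisfied.

Valid — all requirements satisfied.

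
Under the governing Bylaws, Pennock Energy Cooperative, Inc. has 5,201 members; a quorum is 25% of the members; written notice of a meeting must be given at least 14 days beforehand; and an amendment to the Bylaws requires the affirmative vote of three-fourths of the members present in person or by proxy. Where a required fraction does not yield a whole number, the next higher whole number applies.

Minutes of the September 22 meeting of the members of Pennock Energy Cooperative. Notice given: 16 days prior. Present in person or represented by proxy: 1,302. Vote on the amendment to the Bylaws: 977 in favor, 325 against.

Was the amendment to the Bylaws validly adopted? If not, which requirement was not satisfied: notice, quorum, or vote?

Notice: 16 days given; 14 required. Satisfied.
Quorum: 25% of 5,201 = 1,300.25, rounded up to 1,301; 1,302 present. Satisfied.
Vote: requires three-fourths of those present (1,302); 3/4 of 1302 = 976.50, rounded up to 977, so 977 needed; 977 in favor. Satisfied.

Valid — all requirements satisfied.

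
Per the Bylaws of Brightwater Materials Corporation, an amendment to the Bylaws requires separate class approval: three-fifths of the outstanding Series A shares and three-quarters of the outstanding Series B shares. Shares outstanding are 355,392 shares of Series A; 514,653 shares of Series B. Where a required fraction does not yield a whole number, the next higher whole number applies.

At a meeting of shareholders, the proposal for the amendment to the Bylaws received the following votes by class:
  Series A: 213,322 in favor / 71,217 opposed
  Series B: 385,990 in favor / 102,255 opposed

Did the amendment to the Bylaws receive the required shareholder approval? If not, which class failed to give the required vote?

Approved — every class gave the required vote.

Series A: 3/5 of 355392 = 213235.20, rounded up to 213236; 213,236 required, 213,322 in favor — approved.
Series B: 3/4 of 514653 = 385989.75, rounded up to 385990; 385,990 required, 385,990 in favor — approved.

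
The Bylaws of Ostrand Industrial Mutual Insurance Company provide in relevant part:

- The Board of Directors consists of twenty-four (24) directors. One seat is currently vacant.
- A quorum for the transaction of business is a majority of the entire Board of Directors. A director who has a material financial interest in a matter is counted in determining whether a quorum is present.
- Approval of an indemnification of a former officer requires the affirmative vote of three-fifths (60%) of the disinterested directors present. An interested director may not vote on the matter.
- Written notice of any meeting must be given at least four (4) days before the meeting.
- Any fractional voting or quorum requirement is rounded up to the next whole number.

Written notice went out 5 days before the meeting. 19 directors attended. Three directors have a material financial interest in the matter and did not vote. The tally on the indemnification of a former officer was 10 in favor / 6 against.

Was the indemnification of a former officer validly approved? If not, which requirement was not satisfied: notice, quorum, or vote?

Valid — all requirements satisfied.

Notice: 5 days given; 4 required (5 ≥ 4). Satisfied.
Quorum: 19 present (interested directors count toward quorum); quorum is 13. Satisfied.
Vote: the indemnification of a former officer requires three-fifths of the disinterested directors present (19 − 3 = 16). 3/5 of 16 = 9.60, rounded up to 10, so 10 affirmative votes are needed; 10 voted in favor. Satisfied.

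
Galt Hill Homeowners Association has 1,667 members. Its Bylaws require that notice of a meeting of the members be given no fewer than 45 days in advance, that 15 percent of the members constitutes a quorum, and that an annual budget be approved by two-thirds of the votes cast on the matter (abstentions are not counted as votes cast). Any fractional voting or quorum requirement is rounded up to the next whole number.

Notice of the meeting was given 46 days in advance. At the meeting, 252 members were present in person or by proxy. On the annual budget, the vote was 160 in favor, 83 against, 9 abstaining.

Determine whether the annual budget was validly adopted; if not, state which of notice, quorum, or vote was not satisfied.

Invalid — vote requirement not satisfied.

Notice: 46 days given; 45 required. Satisfied.
Quorum: 15% of 1,667 = 250.05, rounded up to 251; 252 present. Satisfied.
Vote: requires two-thirds of the votes cast (252 − 9 abstaining = 243); 2/3 of 243 = 162, so 162 needed; 160 in favor. Not satisfied.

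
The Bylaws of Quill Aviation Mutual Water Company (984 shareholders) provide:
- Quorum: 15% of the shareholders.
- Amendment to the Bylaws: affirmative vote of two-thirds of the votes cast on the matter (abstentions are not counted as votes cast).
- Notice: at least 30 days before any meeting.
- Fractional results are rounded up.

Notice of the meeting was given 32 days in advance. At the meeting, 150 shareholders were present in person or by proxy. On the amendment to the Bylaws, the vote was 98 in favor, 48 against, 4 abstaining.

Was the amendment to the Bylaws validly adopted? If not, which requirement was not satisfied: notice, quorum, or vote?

Valid — all requirements satisfied.

Notice: 32 days given; 30 required. Satisfied.
Quorum: 15% of 984 = 147.60, rounded up to 148; 150 present. Satisfied.
Vote: requires two-thirds of the votes cast (150 − 4 abstaining = 146); 2/3 of 146 = 97.33, rounded up to 98, so 98 needed; 98 in favor. Satisfied.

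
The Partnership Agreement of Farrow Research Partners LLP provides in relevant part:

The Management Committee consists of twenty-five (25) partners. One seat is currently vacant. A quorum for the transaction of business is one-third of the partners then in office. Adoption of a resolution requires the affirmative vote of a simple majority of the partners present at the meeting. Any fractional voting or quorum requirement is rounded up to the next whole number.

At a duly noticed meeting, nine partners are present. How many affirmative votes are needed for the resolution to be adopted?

5

The resolution requires a majority of the partners present (9).
A majority of 9 is 5.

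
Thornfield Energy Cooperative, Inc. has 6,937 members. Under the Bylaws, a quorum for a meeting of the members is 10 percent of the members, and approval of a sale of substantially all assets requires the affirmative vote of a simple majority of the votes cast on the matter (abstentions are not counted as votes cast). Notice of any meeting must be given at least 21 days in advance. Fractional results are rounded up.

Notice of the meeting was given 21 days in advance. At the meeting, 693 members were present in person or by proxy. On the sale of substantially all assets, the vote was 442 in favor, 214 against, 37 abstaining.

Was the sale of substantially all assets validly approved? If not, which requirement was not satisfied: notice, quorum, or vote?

Invalid — quorum requirement not satisfied.

Notice: 21 days given; 21 required. Satisfied.
Quorum: 10% of 6,937 = 693.70, rounded up to 694; 693 present. Not satisfied.
Vote: requires a majority of the votes cast (693 − 37 abstaining = 656); a majority of 656 is 329, so 329 needed; 442 in favor. Satisfied.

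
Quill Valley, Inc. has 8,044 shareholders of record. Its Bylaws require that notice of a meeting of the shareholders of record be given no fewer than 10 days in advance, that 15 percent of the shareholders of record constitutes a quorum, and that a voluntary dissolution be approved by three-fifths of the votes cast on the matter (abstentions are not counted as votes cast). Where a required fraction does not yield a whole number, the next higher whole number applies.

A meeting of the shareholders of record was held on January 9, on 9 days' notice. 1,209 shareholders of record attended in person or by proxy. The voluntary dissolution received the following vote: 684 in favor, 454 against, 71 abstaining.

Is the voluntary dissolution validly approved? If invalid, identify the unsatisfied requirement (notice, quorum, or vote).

Notice: 9 days given; 10 required. Not satisfied.
Quorum: 15% of 8,044 = 1,206.60, rounded up to 1,207; 1,209 present. Satisfied.
Vote: requires three-fifths of the votes cast (1,209 − 71 abstaining = 1,138); 3/5 of 1138 = 682.80, rounded up to 683, so 683 needed; 684 in favor. Satisfied.

Invalid — notice requirement not satisfied.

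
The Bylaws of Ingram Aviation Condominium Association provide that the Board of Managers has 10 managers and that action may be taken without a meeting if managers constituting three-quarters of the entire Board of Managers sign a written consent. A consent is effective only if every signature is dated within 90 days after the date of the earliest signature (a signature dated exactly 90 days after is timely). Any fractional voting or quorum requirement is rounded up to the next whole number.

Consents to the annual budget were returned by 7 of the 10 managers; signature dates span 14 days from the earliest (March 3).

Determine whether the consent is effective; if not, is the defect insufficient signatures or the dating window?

Signatures required: three-quarters of 10 — 3/4 of 10 = 7.50, rounded up to 8, so 8 needed; 7 signed. Insufficient.
Dating window: the latest signature is 14 days after the earliest; the limit is 90 days. Within the window.

Not effective — insufficient signatures.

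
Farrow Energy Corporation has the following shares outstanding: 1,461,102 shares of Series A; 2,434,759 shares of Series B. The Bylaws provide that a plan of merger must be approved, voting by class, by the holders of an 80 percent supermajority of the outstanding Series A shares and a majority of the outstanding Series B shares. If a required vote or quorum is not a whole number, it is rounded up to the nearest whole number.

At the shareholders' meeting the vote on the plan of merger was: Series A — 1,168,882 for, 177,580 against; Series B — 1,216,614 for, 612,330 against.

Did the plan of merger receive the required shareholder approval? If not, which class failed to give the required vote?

Series A: 4/5 of 1461102 = 1168881.60, rounded up to 1168882; 1,168,882 required, 1,168,882 in favor — approved.
Series B: a majority of 2434759 is 1217380; 1,217,380 required, 1,216,614 in favor — not approved.

Not approved — the Series B shares did not give the required vote.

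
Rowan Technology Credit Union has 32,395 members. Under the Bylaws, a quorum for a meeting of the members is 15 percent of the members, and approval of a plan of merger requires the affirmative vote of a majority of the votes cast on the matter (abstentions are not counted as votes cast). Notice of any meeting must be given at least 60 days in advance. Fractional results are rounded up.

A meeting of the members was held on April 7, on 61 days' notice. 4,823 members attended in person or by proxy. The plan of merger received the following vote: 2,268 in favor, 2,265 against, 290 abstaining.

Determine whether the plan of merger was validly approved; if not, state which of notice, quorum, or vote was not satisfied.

Notice: 61 days given; 60 required. Satisfied.
Quorum: 15% of 32,395 = 4,859.25, rounded up to 4,860; 4,823 present. Not satisfied.
Vote: requires a majority of the votes cast (4,823 − 290 abstaining = 4,533); a majority of 4533 is 2267, so 2,267 needed; 2,268 in favor. Satisfied.

Invalid — quorum requirement not satisfied.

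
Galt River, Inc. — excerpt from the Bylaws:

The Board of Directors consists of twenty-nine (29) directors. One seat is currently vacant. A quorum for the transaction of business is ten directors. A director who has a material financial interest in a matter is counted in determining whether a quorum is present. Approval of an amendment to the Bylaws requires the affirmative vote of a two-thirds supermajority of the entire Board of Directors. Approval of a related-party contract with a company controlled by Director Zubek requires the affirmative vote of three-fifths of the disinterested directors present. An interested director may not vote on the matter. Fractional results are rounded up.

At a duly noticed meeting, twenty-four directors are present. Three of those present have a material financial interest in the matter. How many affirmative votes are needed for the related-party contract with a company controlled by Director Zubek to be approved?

13

The related-party contract with a company controlled by Director Zubek requires three-fifths of the disinterested directors present (24 − 3 = 21).
3/5 of 21 = 12.60, rounded up to 13.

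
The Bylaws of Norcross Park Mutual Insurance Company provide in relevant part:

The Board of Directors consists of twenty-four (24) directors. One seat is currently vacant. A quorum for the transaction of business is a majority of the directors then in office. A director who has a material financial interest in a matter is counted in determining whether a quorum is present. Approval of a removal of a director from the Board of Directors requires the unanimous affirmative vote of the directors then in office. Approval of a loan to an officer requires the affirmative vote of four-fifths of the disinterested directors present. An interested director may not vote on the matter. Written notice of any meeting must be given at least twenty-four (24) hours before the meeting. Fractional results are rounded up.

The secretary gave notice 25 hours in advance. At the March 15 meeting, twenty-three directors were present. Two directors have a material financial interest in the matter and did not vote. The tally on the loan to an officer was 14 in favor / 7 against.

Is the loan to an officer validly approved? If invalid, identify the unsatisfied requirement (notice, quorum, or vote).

Invalid — vote requirement not satisfied.

Notice: 25 hours given; 24 required (25 ≥ 24). Satisfied.
Quorum: 23 present (interested directors count toward quorum); quorum is 12. Satisfied.
Vote: the loan to an officer requires four-fifths of the disinterested directors present (23 − 2 = 21). 4/5 of 21 = 16.80, rounded up to 17, so 17 affirmative votes are needed; 14 voted in favor. Not satisfied.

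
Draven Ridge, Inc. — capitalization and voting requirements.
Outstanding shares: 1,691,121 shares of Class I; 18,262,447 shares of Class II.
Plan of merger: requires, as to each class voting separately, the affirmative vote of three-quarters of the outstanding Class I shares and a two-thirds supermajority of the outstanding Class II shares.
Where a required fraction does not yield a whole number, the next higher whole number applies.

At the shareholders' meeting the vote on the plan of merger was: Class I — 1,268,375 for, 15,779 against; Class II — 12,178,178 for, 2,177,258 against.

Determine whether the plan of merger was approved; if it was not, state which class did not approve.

Class I: 3/4 of 1691121 = 1268340.75, rounded up to 1268341; 1,268,341 required, 1,268,375 in favor — approved.
Class II: 2/3 of 18262447 = 12174964.67, rounded up to 12174965; 12,174,965 required, 12,178,178 in favor — approved.

Approved — every class gave the required vote.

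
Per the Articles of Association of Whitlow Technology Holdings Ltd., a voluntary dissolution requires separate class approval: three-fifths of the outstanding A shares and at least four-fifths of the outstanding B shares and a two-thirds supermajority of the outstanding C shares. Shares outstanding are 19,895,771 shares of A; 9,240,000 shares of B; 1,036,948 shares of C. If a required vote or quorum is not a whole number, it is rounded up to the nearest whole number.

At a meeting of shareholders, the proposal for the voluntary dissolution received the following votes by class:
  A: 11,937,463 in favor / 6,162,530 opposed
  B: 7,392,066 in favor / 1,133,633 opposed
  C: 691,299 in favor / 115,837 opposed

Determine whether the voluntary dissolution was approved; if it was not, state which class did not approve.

Approved — every class gave the required vote.

A: 3/5 of 19895771 = 11937462.60, rounded up to 11937463; 11,937,463 required, 11,937,463 in favor — approved.
B: 4/5 of 9240000 = 7392000; 7,392,000 required, 7,392,066 in favor — approved.
C: 2/3 of 1036948 = 691298.67, rounded up to 691299; 691,299 required, 691,299 in favor — approved.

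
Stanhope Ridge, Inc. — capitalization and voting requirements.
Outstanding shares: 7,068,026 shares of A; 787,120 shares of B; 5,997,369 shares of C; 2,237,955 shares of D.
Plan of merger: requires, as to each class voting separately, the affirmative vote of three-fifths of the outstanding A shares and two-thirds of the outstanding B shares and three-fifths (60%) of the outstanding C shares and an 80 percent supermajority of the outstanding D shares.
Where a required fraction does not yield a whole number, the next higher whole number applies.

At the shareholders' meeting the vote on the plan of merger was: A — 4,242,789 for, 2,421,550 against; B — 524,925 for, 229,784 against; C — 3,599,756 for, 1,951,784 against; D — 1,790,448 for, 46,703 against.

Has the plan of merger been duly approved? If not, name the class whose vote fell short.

A: 3/5 of 7068026 = 4240815.60, rounded up to 4240816; 4,240,816 required, 4,242,789 in favor — approved.
B: 2/3 of 787120 = 524746.67, rounded up to 524747; 524,747 required, 524,925 in favor — approved.
C: 3/5 of 5997369 = 3598421.40, rounded up to 3598422; 3,598,422 required, 3,599,756 in favor — approved.
D: 4/5 of 2237955 = 1790364; 1,790,364 required, 1,790,448 in favor — approved.

Approved — every class gave the required vote.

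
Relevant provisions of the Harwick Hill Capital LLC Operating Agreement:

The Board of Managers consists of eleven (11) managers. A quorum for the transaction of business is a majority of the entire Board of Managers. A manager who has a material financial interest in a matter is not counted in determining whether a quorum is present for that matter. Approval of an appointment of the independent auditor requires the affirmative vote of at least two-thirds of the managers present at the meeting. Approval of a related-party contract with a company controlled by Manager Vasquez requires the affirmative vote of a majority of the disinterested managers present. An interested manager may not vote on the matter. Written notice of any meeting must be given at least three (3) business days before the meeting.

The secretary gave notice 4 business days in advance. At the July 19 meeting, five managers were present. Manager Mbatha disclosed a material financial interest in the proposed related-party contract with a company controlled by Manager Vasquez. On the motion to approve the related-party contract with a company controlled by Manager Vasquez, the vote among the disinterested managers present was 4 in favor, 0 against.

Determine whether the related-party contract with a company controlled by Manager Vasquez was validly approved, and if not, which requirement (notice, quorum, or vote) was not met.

Invalid — quorum requirement not satisfied.

Notice: 4 business days given; 3 required (4 ≥ 3). Satisfied.
Quorum: 5 present, but the 1 interested manager does not count, leaving 4. Quorum is 6. Not satisfied.
Vote: the related-party contract with a company controlled by Manager Vasquez requires a majority of the disinterested managers present (5 − 1 = 4). A majority of 4 is 3, so 3 affirmative votes are needed; 4 voted in favor. Satisfied. (Moot — without a quorum no business can be validly transacted.)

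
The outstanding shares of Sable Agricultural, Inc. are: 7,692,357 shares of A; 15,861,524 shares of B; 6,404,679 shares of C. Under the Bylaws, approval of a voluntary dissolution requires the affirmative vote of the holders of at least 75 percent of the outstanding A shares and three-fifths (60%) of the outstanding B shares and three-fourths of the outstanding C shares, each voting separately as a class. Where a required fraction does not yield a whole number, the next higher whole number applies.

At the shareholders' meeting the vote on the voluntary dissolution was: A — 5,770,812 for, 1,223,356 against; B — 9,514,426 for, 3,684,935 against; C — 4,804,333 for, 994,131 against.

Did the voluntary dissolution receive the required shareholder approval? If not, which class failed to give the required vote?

Not approved — the B shares did not give the required vote.

A: 3/4 of 7692357 = 5769267.75, rounded up to 5769268; 5,769,268 required, 5,770,812 in favor — approved.
B: 3/5 of 15861524 = 9516914.40, rounded up to 9516915; 9,516,915 required, 9,514,426 in favor — not approved.
C: 3/4 of 6404679 = 4803509.25, rounded up to 4803510; 4,803,510 required, 4,804,333 in favor — approved.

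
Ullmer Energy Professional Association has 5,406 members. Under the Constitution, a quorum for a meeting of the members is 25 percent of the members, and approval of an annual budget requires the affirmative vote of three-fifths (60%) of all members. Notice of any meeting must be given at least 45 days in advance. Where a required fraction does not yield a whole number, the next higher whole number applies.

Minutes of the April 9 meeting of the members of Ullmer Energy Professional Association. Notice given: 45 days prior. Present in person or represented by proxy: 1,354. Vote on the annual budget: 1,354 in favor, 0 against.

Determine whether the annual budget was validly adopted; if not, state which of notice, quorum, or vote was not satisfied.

Invalid — vote requirement not satisfied.

Notice: 45 days given; 45 required. Satisfied.
Quorum: 25% of 5,406 = 1,351.50, rounded up to 1,352; 1,354 present. Satisfied.
Vote: requires three-fifths of all members (5,406); 3/5 of 5406 = 3243.60, rounded up to 3244, so 3,244 needed; 1,354 in favor. Not satisfied.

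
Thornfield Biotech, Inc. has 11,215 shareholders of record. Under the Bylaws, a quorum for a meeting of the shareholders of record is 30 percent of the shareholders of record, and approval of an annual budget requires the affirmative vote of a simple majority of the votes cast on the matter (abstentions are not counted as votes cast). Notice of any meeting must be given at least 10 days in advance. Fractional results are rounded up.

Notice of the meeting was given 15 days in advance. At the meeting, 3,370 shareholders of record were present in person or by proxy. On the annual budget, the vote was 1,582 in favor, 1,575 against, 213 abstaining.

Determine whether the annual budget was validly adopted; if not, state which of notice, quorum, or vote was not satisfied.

Valid — all requirements satisfied.

Notice: 15 days given; 10 required. Satisfied.
Quorum: 30% of 11,215 = 3,364.50, rounded up to 3,365; 3,370 present. Satisfied.
Vote: requires a majority of the votes cast (3,370 − 213 abstaining = 3,157); a majority of 3157 is 1579, so 1,579 needed; 1,582 in favor. Satisfied.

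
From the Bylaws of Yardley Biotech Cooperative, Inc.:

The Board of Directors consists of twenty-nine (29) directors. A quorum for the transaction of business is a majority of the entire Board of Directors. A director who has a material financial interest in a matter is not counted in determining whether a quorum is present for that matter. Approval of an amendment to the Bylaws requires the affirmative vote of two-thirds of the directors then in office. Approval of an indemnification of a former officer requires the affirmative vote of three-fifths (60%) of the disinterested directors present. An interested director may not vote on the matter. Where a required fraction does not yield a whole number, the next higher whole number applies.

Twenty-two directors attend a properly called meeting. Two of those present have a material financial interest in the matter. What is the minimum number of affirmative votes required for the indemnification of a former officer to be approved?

The indemnification of a former officer requires three-fifths of the disinterested directors present (22 − 2 = 20).
3/5 of 20 = 12.

12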